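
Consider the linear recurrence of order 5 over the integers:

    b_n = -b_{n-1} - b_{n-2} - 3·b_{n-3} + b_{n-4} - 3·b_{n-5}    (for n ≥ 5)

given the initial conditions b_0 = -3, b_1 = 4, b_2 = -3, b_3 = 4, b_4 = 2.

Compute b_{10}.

-310

b_5 = -1·2 + -1·4 + -3·-3 + 1·4 + -3·-3 = 16
b_6 = -1·16 + -1·2 + -3·4 + 1·-3 + -3·4 = -45
b_7 = -1·-45 + -1·16 + -3·2 + 1·4 + -3·-3 = 36
b_8 = -1·36 + -1·-45 + -3·16 + 1·2 + -3·4 = -49
b_9 = -1·-49 + -1·36 + -3·-45 + 1·16 + -3·2 = 158
b_10 = -1·158 + -1·-49 + -3·36 + 1·-45 + -3·16 = -310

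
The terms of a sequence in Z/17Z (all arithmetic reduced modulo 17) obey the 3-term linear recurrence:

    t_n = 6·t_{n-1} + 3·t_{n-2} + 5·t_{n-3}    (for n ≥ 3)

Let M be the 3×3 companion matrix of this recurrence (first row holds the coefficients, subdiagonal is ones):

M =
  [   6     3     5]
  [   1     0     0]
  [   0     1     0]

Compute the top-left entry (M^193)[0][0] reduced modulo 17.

5

(M^193)[0][0] is the top entry after applying M 193 times to the unit state (1, 0, 0). Equivalently it is h_{195} for the auxiliary sequence (h_n) obeying the same recurrence with h_2 = 1 and h_i = 0 for 0 ≤ i < 2:
h_3 = 6·1 + 3·0 + 5·0 = 6
h_4 = 6·6 + 3·1 + 5·0 = 5
h_5 = 6·5 + 3·6 + 5·1 = 2
h_6 = 6·2 + 3·5 + 5·6 = 6
h_7 = 6·6 + 3·2 + 5·5 = 16
h_8 = 6·16 + 3·6 + 5·2 = 5
Continuing the recurrence:
  h_9 = 6;  h_10 = 12;  h_11 = 13;  h_12 = 8;  h_13 = 11;  h_14 = 2
  h_15 = 0;  h_16 = 10;  h_17 = 2;  h_18 = 8;  h_19 = 2;  h_20 = 12
  h_21 = 16;  h_22 = 6;  h_23 = 8;  h_24 = 10;  h_25 = 12;  h_26 = 6
  h_27 = 3;  h_28 = 11;  h_29 = 3;  h_30 = 15;  h_31 = 1;  h_32 = 15
  h_33 = 15;  h_34 = 4;  h_35 = 8;  h_36 = 16;  h_37 = 4;  h_38 = 10
  h_39 = 16;  h_40 = 10;  h_41 = 5;  h_42 = 4;  h_43 = 4;  h_44 = 10
  h_45 = 7;  h_46 = 7;  h_47 = 11;  h_48 = 3;  h_49 = 1;  h_50 = 2
  h_51 = 13;  h_52 = 4;  h_53 = 5;  h_54 = 5;  h_55 = 14;  h_56 = 5
  h_57 = 12;  h_58 = 4;  h_59 = 0;  h_60 = 4;  h_61 = 10;  h_62 = 4
  h_63 = 6;  h_64 = 13;  h_65 = 14;  h_66 = 0;  h_67 = 5;  h_68 = 15
  h_69 = 3;  h_70 = 3;  h_71 = 0;  h_72 = 7;  h_73 = 6;  h_74 = 6
  h_75 = 4;  h_76 = 4;  h_77 = 15;  h_78 = 3;  h_79 = 15;  h_80 = 4
  h_81 = 16;  h_82 = 13;  h_83 = 10;  h_84 = 9;  h_85 = 13;  h_86 = 2
  h_87 = 11;  h_88 = 1;  h_89 = 15;  h_90 = 12;  h_91 = 3;  h_92 = 10
  h_93 = 10;  h_94 = 3;  h_95 = 13;  h_96 = 1;  h_97 = 9;  h_98 = 3
  h_99 = 16;  h_100 = 14;  h_101 = 11;  h_102 = 1;  h_103 = 7;  h_104 = 15
  h_105 = 14;  h_106 = 11;  h_107 = 13;  h_108 = 11;  h_109 = 7;  h_110 = 4
  h_111 = 15;  h_112 = 1;  h_113 = 3;  h_114 = 11;  h_115 = 12;  h_116 = 1
  h_117 = 12;  h_118 = 16;  h_119 = 1;  h_120 = 12;  h_121 = 2;  h_122 = 2
  h_123 = 10;  h_124 = 8;  h_125 = 3;  h_126 = 7;  h_127 = 6;  h_128 = 4
  h_129 = 9;  h_130 = 11;  h_131 = 11;  h_132 = 8;  h_133 = 0;  h_134 = 11
  h_135 = 4;  h_136 = 6;  h_137 = 1;  h_138 = 10;  h_139 = 8;  h_140 = 15
  h_141 = 11;  h_142 = 15;  h_143 = 11;  h_144 = 13;  h_145 = 16;  h_146 = 3
  h_147 = 12;  h_148 = 8;  h_149 = 14;  h_150 = 15;  h_151 = 2;  h_152 = 8
  h_153 = 10;  h_154 = 9;  h_155 = 5;  h_156 = 5;  h_157 = 5;  h_158 = 2
  h_159 = 1;  h_160 = 3;  h_161 = 14;  h_162 = 13;  h_163 = 16;  h_164 = 1
  h_165 = 0;  h_166 = 15;  h_167 = 10;  h_168 = 3;  h_169 = 4;  h_170 = 15
  h_171 = 15;  h_172 = 2;  h_173 = 13;  h_174 = 6;  h_175 = 0;  h_176 = 15
  h_177 = 1;  h_178 = 0;  h_179 = 10;  h_180 = 14;  h_181 = 12;  h_182 = 11
  h_183 = 2;  h_184 = 3;  h_185 = 11;  h_186 = 0;  h_187 = 14;  h_188 = 3
  h_189 = 9;  h_190 = 14;  h_191 = 7;  h_192 = 10;  h_193 = 15
h_194 = 6·15 + 3·10 + 5·7 = 2
h_195 = 6·2 + 3·15 + 5·10 = 5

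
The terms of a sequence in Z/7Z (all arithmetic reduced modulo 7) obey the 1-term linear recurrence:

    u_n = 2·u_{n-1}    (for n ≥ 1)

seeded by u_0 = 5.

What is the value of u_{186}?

5

u_1 = 2·5 = 3
u_2 = 2·3 = 6
u_3 = 2·6 = 5
(u_3) = (5) = (u_0), so the sequence has period 3.
186 ≡ 0 (mod 3), hence u_186 = u_0 = 5.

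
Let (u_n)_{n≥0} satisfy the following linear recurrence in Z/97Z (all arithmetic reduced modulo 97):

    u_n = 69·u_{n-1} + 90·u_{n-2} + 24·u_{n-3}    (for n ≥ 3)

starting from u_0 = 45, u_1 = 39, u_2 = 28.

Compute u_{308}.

50

u_3 = 69·28 + 90·39 + 24·45 = 23
u_4 = 69·23 + 90·28 + 24·39 = 96
u_5 = 69·96 + 90·23 + 24·28 = 54
u_6 = 69·54 + 90·96 + 24·23 = 17
u_7 = 69·17 + 90·54 + 24·96 = 92
u_8 = 69·92 + 90·17 + 24·54 = 56
Continuing the recurrence:
  u_9 = 39;  u_10 = 45;  u_11 = 5;  u_12 = 93;  u_13 = 90;  u_14 = 53
  u_15 = 21;  u_16 = 37;  u_17 = 89;  u_18 = 81;  u_19 = 34;  u_20 = 35
  u_21 = 47;  u_22 = 31;  u_23 = 31;  u_24 = 43;  u_25 = 2;  u_26 = 96
  u_27 = 76;  u_28 = 61;  u_29 = 64;  u_30 = 90;  u_31 = 48;  u_32 = 47
  u_33 = 23;  u_34 = 82;  u_35 = 29;  u_36 = 39;  u_37 = 91;  u_38 = 9
  u_39 = 47;  u_40 = 29;  u_41 = 45;  u_42 = 53;  u_43 = 61;  u_44 = 68
  u_45 = 8;  u_46 = 85;  u_47 = 69;  u_48 = 90;  u_49 = 7;  u_50 = 54
  u_51 = 17;  u_52 = 90;  u_53 = 15;  u_54 = 37;  u_55 = 49;  u_56 = 87
  u_57 = 49;  u_58 = 68;  u_59 = 35;  u_60 = 11;  u_61 = 12;  u_62 = 39
  u_63 = 58;  u_64 = 40;  u_65 = 89;  u_66 = 75;  u_67 = 80;  u_68 = 50
  u_69 = 34;  u_70 = 36;  u_71 = 51;  u_72 = 9;  u_73 = 61;  u_74 = 35
  u_75 = 70;  u_76 = 35;  u_77 = 49;  u_78 = 63;  u_79 = 91;  u_80 = 30
  u_81 = 35;  u_82 = 24;  u_83 = 94;  u_84 = 77;  u_85 = 90;  u_86 = 70
  u_87 = 34;  u_88 = 39;  u_89 = 59;  u_90 = 55;  u_91 = 50;  u_92 = 19
  u_93 = 50;  u_94 = 55;  u_95 = 21;  u_96 = 33;  u_97 = 55;  u_98 = 91
  u_99 = 90;  u_100 = 6;  u_101 = 28;  u_102 = 73;  u_103 = 38;  u_104 = 67
  u_105 = 95;  u_106 = 14;  u_107 = 66;  u_108 = 43;  u_109 = 28;  u_110 = 14
  u_111 = 56;  u_112 = 73;  u_113 = 34;  u_114 = 75;  u_115 = 93;  u_116 = 15
  u_117 = 50;  u_118 = 48;  u_119 = 24;  u_120 = 95;  u_121 = 70;  u_122 = 85
  u_123 = 89;  u_124 = 48;  u_125 = 73;  u_126 = 47;  u_127 = 4;  u_128 = 50
  u_129 = 88;  u_130 = 95;  u_131 = 58;  u_132 = 17;  u_133 = 40;  u_134 = 56
  u_135 = 15;  u_136 = 51;  u_137 = 5;  u_138 = 57;  u_139 = 78;  u_140 = 59
  u_141 = 43;  u_142 = 61;  u_143 = 86;  u_144 = 40;  u_145 = 33;  u_146 = 84
  u_147 = 26;  u_148 = 58;  u_149 = 16;  u_150 = 61;  u_151 = 57;  u_152 = 10
  u_153 = 9;  u_154 = 76;  u_155 = 86;  u_156 = 89;  u_157 = 88;  u_158 = 44
  u_159 = 94;  u_160 = 45;  u_161 = 11;  u_162 = 81;  u_163 = 93;  u_164 = 3
  u_165 = 45;  u_166 = 78;  u_167 = 95;  u_168 = 8;  u_169 = 13;  u_170 = 17
  u_171 = 13;  u_172 = 23;  u_173 = 61;  u_174 = 92;  u_175 = 71;  u_176 = 93
  u_177 = 77;  u_178 = 61;  u_179 = 82;  u_180 = 95;  u_181 = 73;  u_182 = 35
  u_183 = 13;  u_184 = 76;  u_185 = 76;  u_186 = 77;  u_187 = 9;  u_188 = 63
  u_189 = 21;  u_190 = 60;  u_191 = 73;  u_192 = 77;  u_193 = 34;  u_194 = 67
  u_195 = 25;  u_196 = 35;  u_197 = 65;  u_198 = 87;  u_199 = 83;  u_200 = 82
  u_201 = 84;  u_202 = 36;  u_203 = 81;  u_204 = 78;  u_205 = 53;  u_206 = 11
  u_207 = 29;  u_208 = 92;  u_209 = 7;  u_210 = 50;  u_211 = 80;  u_212 = 3
  u_213 = 71;  u_214 = 8;  u_215 = 30;  u_216 = 32;  u_217 = 56;  u_218 = 92
  u_219 = 31;  u_220 = 26;  u_221 = 2;  u_222 = 21;  u_223 = 22;  u_224 = 61
  u_225 = 0;  u_226 = 4;  u_227 = 91;  u_228 = 43;  u_229 = 1;  u_230 = 12
  u_231 = 10;  u_232 = 48;  u_233 = 38;  u_234 = 4;  u_235 = 95;  u_236 = 67
  u_237 = 77;  u_238 = 43;  u_239 = 59;  u_240 = 89;  u_241 = 67;  u_242 = 81
  u_243 = 78;  u_244 = 21;  u_245 = 34;  u_246 = 94;  u_247 = 59;  u_248 = 58
  u_249 = 25;  u_250 = 19;  u_251 = 6;  u_252 = 8;  u_253 = 93;  u_254 = 6
  u_255 = 52;  u_256 = 55;  u_257 = 83;  u_258 = 91;  u_259 = 34;  u_260 = 15
  u_261 = 71;  u_262 = 81;  u_263 = 20;  u_264 = 92;  u_265 = 4;  u_266 = 15
  u_267 = 14;  u_268 = 84;  u_269 = 44;  u_270 = 68;  u_271 = 95;  u_272 = 54
  u_273 = 37;  u_274 = 90;  u_275 = 69;  u_276 = 72;  u_277 = 49;  u_278 = 71
  u_279 = 76;  u_280 = 6;  u_281 = 34;  u_282 = 54;  u_283 = 43;  u_284 = 10
  u_285 = 36;  u_286 = 51;  u_287 = 15;  u_288 = 87;  u_289 = 41;  u_290 = 58
  u_291 = 80;  u_292 = 84;  u_293 = 32;  u_294 = 48;  u_295 = 60;  u_296 = 13
  u_297 = 77;  u_298 = 66;  u_299 = 59;  u_300 = 25;  u_301 = 83;  u_302 = 81
  u_303 = 79;  u_304 = 86;  u_305 = 50;  u_306 = 88
u_307 = 69·88 + 90·50 + 24·86 = 26
u_308 = 69·26 + 90·88 + 24·50 = 50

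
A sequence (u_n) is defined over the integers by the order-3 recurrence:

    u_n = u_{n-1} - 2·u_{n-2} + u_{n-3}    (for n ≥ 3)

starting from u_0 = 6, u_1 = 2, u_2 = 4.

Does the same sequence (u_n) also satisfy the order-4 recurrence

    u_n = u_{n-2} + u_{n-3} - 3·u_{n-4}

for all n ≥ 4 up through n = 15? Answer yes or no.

no

Terms u_0..u_15: 6, 2, 4, 6, 0, -8, -2, 14, 10, -20, -26, 24, 56, -18, -106, -14
n=4: candidate gives -12, actual u_4 = 0 ✗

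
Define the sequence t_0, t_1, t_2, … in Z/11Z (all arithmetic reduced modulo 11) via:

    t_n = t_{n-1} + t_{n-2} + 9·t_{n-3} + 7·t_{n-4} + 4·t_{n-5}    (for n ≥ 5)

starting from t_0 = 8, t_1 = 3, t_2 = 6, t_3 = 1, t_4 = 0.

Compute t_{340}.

6

t_5 = 1·0 + 1·1 + 9·6 + 7·3 + 4·8 = 9
t_6 = 1·9 + 1·0 + 9·1 + 7·6 + 4·3 = 6
t_7 = 1·6 + 1·9 + 9·0 + 7·1 + 4·6 = 2
t_8 = 1·2 + 1·6 + 9·9 + 7·0 + 4·1 = 5
t_9 = 1·5 + 1·2 + 9·6 + 7·9 + 4·0 = 3
t_10 = 1·3 + 1·5 + 9·2 + 7·6 + 4·9 = 5
Continuing the recurrence:
  t_11 = 3;  t_12 = 1;  t_13 = 2;  t_14 = 0;  t_15 = 8;  t_16 = 1
  t_17 = 5;  t_18 = 9;  t_19 = 2;  t_20 = 7;  t_21 = 8;  t_22 = 6
  t_23 = 6;  t_24 = 9;  t_25 = 10;  t_26 = 4;  t_27 = 7;  t_28 = 1
  t_29 = 7;  t_30 = 7;  t_31 = 0;  t_32 = 6;  t_33 = 1;  t_34 = 7
  t_35 = 2;  t_36 = 5;  t_37 = 2;  t_38 = 1;  t_39 = 2;  t_40 = 9
  t_41 = 10;  t_42 = 8;  t_43 = 7;  t_44 = 0;  t_45 = 9;  t_46 = 3
  t_47 = 5;  t_48 = 7;  t_49 = 3;  t_50 = 2;  t_51 = 5;  t_52 = 4
  t_53 = 10;  t_54 = 8;  t_55 = 9;  t_56 = 1;  t_57 = 3;  t_58 = 5
  t_59 = 2;  t_60 = 0;  t_61 = 6;  t_62 = 5;  t_63 = 1;  t_64 = 2
  t_65 = 2;  t_66 = 6;  t_67 = 9;  t_68 = 7;  t_69 = 4;  t_70 = 10
  t_71 = 10;  t_72 = 9;  t_73 = 0;  t_74 = 9;  t_75 = 2;  t_76 = 4
  t_77 = 2;  t_78 = 10;  t_79 = 10;  t_80 = 8;  t_81 = 6;  t_82 = 6
  t_83 = 7;  t_84 = 9;  t_85 = 1;  t_86 = 7;  t_87 = 8;  t_88 = 5
  t_89 = 9;  t_90 = 7;  t_91 = 2;  t_92 = 3;  t_93 = 8;  t_94 = 4
  t_95 = 4;  t_96 = 10;  t_97 = 8;  t_98 = 4;  t_99 = 3;  t_100 = 0
  t_101 = 3;  t_102 = 2;  t_103 = 9;  t_104 = 6;  t_105 = 10;  t_106 = 2
  t_107 = 5;  t_108 = 10;  t_109 = 6;  t_110 = 5;  t_111 = 1;  t_112 = 7
  t_113 = 3;  t_114 = 1;  t_115 = 6;  t_116 = 10;  t_117 = 8;  t_118 = 3
  t_119 = 4;  t_120 = 8;  t_121 = 3;  t_122 = 1;  t_123 = 6;  t_124 = 7
  t_125 = 9;  t_126 = 1;  t_127 = 9;  t_128 = 10;  t_129 = 9;  t_130 = 0
  t_131 = 1;  t_132 = 1;  t_133 = 6;  t_134 = 8;  t_135 = 8;  t_136 = 4
  t_137 = 9;  t_138 = 0;  t_139 = 1;  t_140 = 10;  t_141 = 2;  t_142 = 2
  t_143 = 2;  t_144 = 8;  t_145 = 5;  t_146 = 9;  t_147 = 9;  t_148 = 6
  t_149 = 9;  t_150 = 3;  t_151 = 0;  t_152 = 8;  t_153 = 1;  t_154 = 0
  t_155 = 8;  t_156 = 7;  t_157 = 10;  t_158 = 5;  t_159 = 2;  t_160 = 2
  t_161 = 4;  t_162 = 0;  t_163 = 1;  t_164 = 4;  t_165 = 8;  t_166 = 4
  t_167 = 0;  t_168 = 9;  t_169 = 7;  t_170 = 10;  t_171 = 4;  t_172 = 8
  t_173 = 0;  t_174 = 10;  t_175 = 7;  t_176 = 1;  t_177 = 9;  t_178 = 0
  t_179 = 8;  t_180 = 3;  t_181 = 1;  t_182 = 2;  t_183 = 9;  t_184 = 7
  t_185 = 9;  t_186 = 5;  t_187 = 5;  t_188 = 0;  t_189 = 9;  t_190 = 4
  t_191 = 2;  t_192 = 8;  t_193 = 10;  t_194 = 1;  t_195 = 3;  t_196 = 4
  t_197 = 8;  t_198 = 9;  t_199 = 1;  t_200 = 1;  t_201 = 1;  t_202 = 7
  t_203 = 5;  t_204 = 10;  t_205 = 1;  t_206 = 10;  t_207 = 10;  t_208 = 9
  t_209 = 2;  t_210 = 10;  t_211 = 5;  t_212 = 4;  t_213 = 6;  t_214 = 1
  t_215 = 8;  t_216 = 1;  t_217 = 10;  t_218 = 4;  t_219 = 6;  t_220 = 7
  t_221 = 2;  t_222 = 10;  t_223 = 1;  t_224 = 3;  t_225 = 4;  t_226 = 6
  t_227 = 7;  t_228 = 8;  t_229 = 10;  t_230 = 7;  t_231 = 8;  t_232 = 2
  t_233 = 10;  t_234 = 8;  t_235 = 10;  t_236 = 0;  t_237 = 6;  t_238 = 5
  t_239 = 3;  t_240 = 3;  t_241 = 5;  t_242 = 6;  t_243 = 2;  t_244 = 9
  t_245 = 2;  t_246 = 3;  t_247 = 3;  t_248 = 7;  t_249 = 10;  t_250 = 7
  t_251 = 3;  t_252 = 7;  t_253 = 6;  t_254 = 8;  t_255 = 5;  t_256 = 7
  t_257 = 0;  t_258 = 0;  t_259 = 9;  t_260 = 1;  t_261 = 5;  t_262 = 10
  t_263 = 10;  t_264 = 9;  t_265 = 5;  t_266 = 7;  t_267 = 5;  t_268 = 6
  t_269 = 2;  t_270 = 1;  t_271 = 10;  t_272 = 3;  t_273 = 5;  t_274 = 3
  t_275 = 10;  t_276 = 9;  t_277 = 5;  t_278 = 2;  t_279 = 5;  t_280 = 1
  t_281 = 7;  t_282 = 10;  t_283 = 3;  t_284 = 4;  t_285 = 7;  t_286 = 4
  t_287 = 9;  t_288 = 6;  t_289 = 6;  t_290 = 6;  t_291 = 2;  t_292 = 8
  t_293 = 9;  t_294 = 2;  t_295 = 0;  t_296 = 4;  t_297 = 7;  t_298 = 6
  t_299 = 2;  t_300 = 0;  t_301 = 0;  t_302 = 0;  t_303 = 5;  t_304 = 2
  t_305 = 7;  t_306 = 10;  t_307 = 4;  t_308 = 1;  t_309 = 9;  t_310 = 1
  t_311 = 10;  t_312 = 5;  t_313 = 3;  t_314 = 9;  t_315 = 10;  t_316 = 0
  t_317 = 0;  t_318 = 0;  t_319 = 7;  t_320 = 3;  t_321 = 10;  t_322 = 10
  t_323 = 8;  t_324 = 3;  t_325 = 7;  t_326 = 5;  t_327 = 3;  t_328 = 3
  t_329 = 2;  t_330 = 7;  t_331 = 0;  t_332 = 3;  t_333 = 4;  t_334 = 9
  t_335 = 2;  t_336 = 2;  t_337 = 4;  t_338 = 4
t_339 = 1·4 + 1·4 + 9·2 + 7·2 + 4·9 = 10
t_340 = 1·10 + 1·4 + 9·4 + 7·2 + 4·2 = 6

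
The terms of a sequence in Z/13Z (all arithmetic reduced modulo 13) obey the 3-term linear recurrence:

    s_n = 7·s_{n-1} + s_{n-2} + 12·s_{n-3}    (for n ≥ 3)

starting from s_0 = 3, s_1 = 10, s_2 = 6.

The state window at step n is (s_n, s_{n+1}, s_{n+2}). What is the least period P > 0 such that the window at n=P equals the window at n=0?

n=0: window = (3, 10, 6)
n=1: window = (10, 6, 10)
n=2: window = (6, 10, 1)
n=3: window = (10, 1, 11)
n=4: window = (1, 11, 3)
n=5: window = (11, 3, 5)
n=6: window = (3, 5, 1)
n=7: window = (5, 1, 9)
n=8: window = (1, 9, 7)
n=9: window = (9, 7, 5)
n=10: window = (7, 5, 7)
n=11: window = (5, 7, 8)
n=12: window = (7, 8, 6)
n=13: window = (8, 6, 4)
n=14: window = (6, 4, 0)
n=15: window = (4, 0, 11)
n=16: window = (0, 11, 8)
n=17: window = (11, 8, 2)
n=18: window = (8, 2, 11)
n=19: window = (2, 11, 6)
n=20: window = (11, 6, 12)
n=21: window = (6, 12, 1)
n=22: window = (12, 1, 0)
n=23: window = (1, 0, 2)
n=24: window = (0, 2, 0)
n=25: window = (2, 0, 2)
n=26: window = (0, 2, 12)
n=27: window = (2, 12, 8)
n=28: window = (12, 8, 1)
n=29: window = (8, 1, 3)
n=30: window = (1, 3, 1)
n=31: window = (3, 1, 9)
n=32: window = (1, 9, 9)
n=33: window = (9, 9, 6)
n=34: window = (9, 6, 3)
n=35: window = (6, 3, 5)
n=36: window = (3, 5, 6)
n=37: window = (5, 6, 5)
n=38: window = (6, 5, 10)
n=39: window = (5, 10, 4)
n=40: window = (10, 4, 7)
…
n=120: window = (0, 2, 3)
n=121: window = (2, 3, 10)
n=122: window = (3, 10, 6)
window at n=122 equals window at n=0 → period = 122

122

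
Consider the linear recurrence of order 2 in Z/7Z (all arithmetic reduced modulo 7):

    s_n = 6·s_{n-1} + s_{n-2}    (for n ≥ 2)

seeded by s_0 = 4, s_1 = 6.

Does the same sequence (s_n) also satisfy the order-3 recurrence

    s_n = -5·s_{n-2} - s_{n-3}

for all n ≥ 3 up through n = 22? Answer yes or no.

Terms s_0..s_22: 4, 6, 5, 1, 4, 4, 0, 4, 3, 1, 2, 6, 3, 3, 0, 3, 4, 6, 5, 1, 4, 4, 0
n=3: candidate gives 1, actual s_3 = 1 ✓
n=4: candidate gives 4, actual s_4 = 4 ✓
n=5: candidate gives 4, actual s_5 = 4 ✓
n=6: candidate gives 0, actual s_6 = 0 ✓
n=7: candidate gives 4, actual s_7 = 4 ✓
n=8: candidate gives 3, actual s_8 = 3 ✓
n=9: candidate gives 1, actual s_9 = 1 ✓
n=10: candidate gives 2, actual s_10 = 2 ✓
n=11: candidate gives 6, actual s_11 = 6 ✓
n=12: candidate gives 3, actual s_12 = 3 ✓
n=13: candidate gives 3, actual s_13 = 3 ✓
n=14: candidate gives 0, actual s_14 = 0 ✓
n=15: candidate gives 3, actual s_15 = 3 ✓
n=16: candidate gives 4, actual s_16 = 4 ✓
n=17: candidate gives 6, actual s_17 = 6 ✓
n=18: candidate gives 5, actual s_18 = 5 ✓
n=19: candidate gives 1, actual s_19 = 1 ✓
n=20: candidate gives 4, actual s_20 = 4 ✓
n=21: candidate gives 4, actual s_21 = 4 ✓
n=22: candidate gives 0, actual s_22 = 0 ✓

yes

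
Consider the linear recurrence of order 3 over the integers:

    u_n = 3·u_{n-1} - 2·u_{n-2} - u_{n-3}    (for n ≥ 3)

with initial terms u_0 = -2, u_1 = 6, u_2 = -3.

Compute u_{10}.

u_3 = 3·-3 + -2·6 + -1·-2 = -19
u_4 = 3·-19 + -2·-3 + -1·6 = -57
u_5 = 3·-57 + -2·-19 + -1·-3 = -130
u_6 = 3·-130 + -2·-57 + -1·-19 = -257
u_7 = 3·-257 + -2·-130 + -1·-57 = -454
u_8 = 3·-454 + -2·-257 + -1·-130 = -718
u_9 = 3·-718 + -2·-454 + -1·-257 = -989
u_10 = 3·-989 + -2·-718 + -1·-454 = -1077

-1077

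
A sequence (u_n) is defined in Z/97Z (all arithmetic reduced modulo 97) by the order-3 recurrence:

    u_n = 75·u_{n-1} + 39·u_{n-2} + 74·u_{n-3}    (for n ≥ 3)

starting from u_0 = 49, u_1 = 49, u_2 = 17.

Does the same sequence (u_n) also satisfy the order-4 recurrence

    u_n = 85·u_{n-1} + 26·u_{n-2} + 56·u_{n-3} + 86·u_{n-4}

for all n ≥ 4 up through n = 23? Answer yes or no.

Terms u_0..u_23: 49, 49, 17, 22, 22, 80, 47, 28, 56, 40, 78, 11, 37, 52, 46, 68, 72, 10, 54, 68, 89, 34, 92, 68
n=4: candidate gives 55, actual u_4 = 22 ✗

no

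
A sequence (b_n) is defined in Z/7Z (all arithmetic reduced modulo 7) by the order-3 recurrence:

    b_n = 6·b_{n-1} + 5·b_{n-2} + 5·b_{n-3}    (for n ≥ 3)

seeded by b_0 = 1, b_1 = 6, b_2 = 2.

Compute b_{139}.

3

b_3 = 6·2 + 5·6 + 5·1 = 5
b_4 = 6·5 + 5·2 + 5·6 = 0
b_5 = 6·0 + 5·5 + 5·2 = 0
b_6 = 6·0 + 5·0 + 5·5 = 4
b_7 = 6·4 + 5·0 + 5·0 = 3
b_8 = 6·3 + 5·4 + 5·0 = 3
b_9 = 6·3 + 5·3 + 5·4 = 4
b_10 = 6·4 + 5·3 + 5·3 = 5
b_11 = 6·5 + 5·4 + 5·3 = 2
b_12 = 6·2 + 5·5 + 5·4 = 1
b_13 = 6·1 + 5·2 + 5·5 = 6
b_14 = 6·6 + 5·1 + 5·2 = 2
(b_12, b_13, b_14) = (1, 6, 2) = (b_0, b_1, b_2), so the sequence has period 12.
139 ≡ 7 (mod 12), hence b_139 = b_7 = 3.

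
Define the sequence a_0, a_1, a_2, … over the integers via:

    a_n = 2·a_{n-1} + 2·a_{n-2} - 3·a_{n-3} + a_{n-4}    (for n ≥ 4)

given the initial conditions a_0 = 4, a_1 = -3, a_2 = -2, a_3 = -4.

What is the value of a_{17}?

a_4 = 2·-4 + 2·-2 + -3·-3 + 1·4 = 1
a_5 = 2·1 + 2·-4 + -3·-2 + 1·-3 = -3
a_6 = 2·-3 + 2·1 + -3·-4 + 1·-2 = 6
a_7 = 2·6 + 2·-3 + -3·1 + 1·-4 = -1
a_8 = 2·-1 + 2·6 + -3·-3 + 1·1 = 20
a_9 = 2·20 + 2·-1 + -3·6 + 1·-3 = 17
a_10 = 2·17 + 2·20 + -3·-1 + 1·6 = 83
a_11 = 2·83 + 2·17 + -3·20 + 1·-1 = 139
a_12 = 2·139 + 2·83 + -3·17 + 1·20 = 413
a_13 = 2·413 + 2·139 + -3·83 + 1·17 = 872
a_14 = 2·872 + 2·413 + -3·139 + 1·83 = 2236
a_15 = 2·2236 + 2·872 + -3·413 + 1·139 = 5116
a_16 = 2·5116 + 2·2236 + -3·872 + 1·413 = 12501
a_17 = 2·12501 + 2·5116 + -3·2236 + 1·872 = 29398

29398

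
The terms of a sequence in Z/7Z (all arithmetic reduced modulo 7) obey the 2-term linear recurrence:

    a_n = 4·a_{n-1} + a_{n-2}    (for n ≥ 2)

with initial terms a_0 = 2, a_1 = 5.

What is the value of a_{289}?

5

a_2 = 4·5 + 1·2 = 1
a_3 = 4·1 + 1·5 = 2
a_4 = 4·2 + 1·1 = 2
a_5 = 4·2 + 1·2 = 3
a_6 = 4·3 + 1·2 = 0
a_7 = 4·0 + 1·3 = 3
a_8 = 4·3 + 1·0 = 5
a_9 = 4·5 + 1·3 = 2
a_10 = 4·2 + 1·5 = 6
a_11 = 4·6 + 1·2 = 5
a_12 = 4·5 + 1·6 = 5
a_13 = 4·5 + 1·5 = 4
a_14 = 4·4 + 1·5 = 0
a_15 = 4·0 + 1·4 = 4
a_16 = 4·4 + 1·0 = 2
a_17 = 4·2 + 1·4 = 5
(a_16, a_17) = (2, 5) = (a_0, a_1), so the sequence has period 16.
289 ≡ 1 (mod 16), hence a_289 = a_1 = 5.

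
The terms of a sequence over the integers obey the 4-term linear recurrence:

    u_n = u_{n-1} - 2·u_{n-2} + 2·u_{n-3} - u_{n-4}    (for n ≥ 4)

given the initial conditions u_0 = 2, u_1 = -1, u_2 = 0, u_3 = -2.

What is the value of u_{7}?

-1

u_4 = 1·-2 + -2·0 + 2·-1 + -1·2 = -6
u_5 = 1·-6 + -2·-2 + 2·0 + -1·-1 = -1
u_6 = 1·-1 + -2·-6 + 2·-2 + -1·0 = 7
u_7 = 1·7 + -2·-1 + 2·-6 + -1·-2 = -1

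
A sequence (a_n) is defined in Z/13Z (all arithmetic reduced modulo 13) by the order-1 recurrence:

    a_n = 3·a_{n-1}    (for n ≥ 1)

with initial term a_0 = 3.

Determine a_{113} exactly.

a_1 = 3·3 = 9
a_2 = 3·9 = 1
a_3 = 3·1 = 3
(a_3) = (3) = (a_0), so the sequence has period 3.
113 ≡ 2 (mod 3), hence a_113 = a_2 = 1.

1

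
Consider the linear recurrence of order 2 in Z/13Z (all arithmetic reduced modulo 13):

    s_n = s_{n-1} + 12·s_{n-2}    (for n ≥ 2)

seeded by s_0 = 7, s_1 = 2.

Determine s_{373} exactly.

s_2 = 1·2 + 12·7 = 8
s_3 = 1·8 + 12·2 = 6
s_4 = 1·6 + 12·8 = 11
s_5 = 1·11 + 12·6 = 5
s_6 = 1·5 + 12·11 = 7
s_7 = 1·7 + 12·5 = 2
(s_6, s_7) = (7, 2) = (s_0, s_1), so the sequence has period 6.
373 ≡ 1 (mod 6), hence s_373 = s_1 = 2.

2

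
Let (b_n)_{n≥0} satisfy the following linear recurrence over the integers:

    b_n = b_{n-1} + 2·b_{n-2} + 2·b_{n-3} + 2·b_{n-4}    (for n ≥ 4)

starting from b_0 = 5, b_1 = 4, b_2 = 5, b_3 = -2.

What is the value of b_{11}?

7162

b_4 = 1·-2 + 2·5 + 2·4 + 2·5 = 26
b_5 = 1·26 + 2·-2 + 2·5 + 2·4 = 40
b_6 = 1·40 + 2·26 + 2·-2 + 2·5 = 98
b_7 = 1·98 + 2·40 + 2·26 + 2·-2 = 226
b_8 = 1·226 + 2·98 + 2·40 + 2·26 = 554
b_9 = 1·554 + 2·226 + 2·98 + 2·40 = 1282
b_10 = 1·1282 + 2·554 + 2·226 + 2·98 = 3038
b_11 = 1·3038 + 2·1282 + 2·554 + 2·226 = 7162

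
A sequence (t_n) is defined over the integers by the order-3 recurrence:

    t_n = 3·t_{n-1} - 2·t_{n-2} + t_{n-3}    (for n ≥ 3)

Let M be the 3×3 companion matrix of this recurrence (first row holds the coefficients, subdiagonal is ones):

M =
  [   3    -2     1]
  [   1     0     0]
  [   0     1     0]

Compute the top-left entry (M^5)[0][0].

(M^5)[0][0] is the top entry after applying M 5 times to the unit state (1, 0, 0). Equivalently it is h_{7} for the auxiliary sequence (h_n) obeying the same recurrence with h_2 = 1 and h_i = 0 for 0 ≤ i < 2:
h_3 = 3·1 + -2·0 + 1·0 = 3
h_4 = 3·3 + -2·1 + 1·0 = 7
h_5 = 3·7 + -2·3 + 1·1 = 16
h_6 = 3·16 + -2·7 + 1·3 = 37
h_7 = 3·37 + -2·16 + 1·7 = 86

86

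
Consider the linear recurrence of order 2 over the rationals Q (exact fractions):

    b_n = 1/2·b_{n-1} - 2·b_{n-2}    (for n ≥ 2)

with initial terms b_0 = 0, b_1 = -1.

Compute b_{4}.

b_2 = 1/2·-1 + -2·0 = -1/2
b_3 = 1/2·-1/2 + -2·-1 = 7/4
b_4 = 1/2·7/4 + -2·-1/2 = 15/8

15/8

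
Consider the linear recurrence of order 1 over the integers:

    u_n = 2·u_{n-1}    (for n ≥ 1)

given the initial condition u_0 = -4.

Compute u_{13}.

-32768

u_1 = 2·-4 = -8
u_2 = 2·-8 = -16
u_3 = 2·-16 = -32
u_4 = 2·-32 = -64
u_5 = 2·-64 = -128
u_6 = 2·-128 = -256
u_7 = 2·-256 = -512
u_8 = 2·-512 = -1024
u_9 = 2·-1024 = -2048
u_10 = 2·-2048 = -4096
u_11 = 2·-4096 = -8192
u_12 = 2·-8192 = -16384
u_13 = 2·-16384 = -32768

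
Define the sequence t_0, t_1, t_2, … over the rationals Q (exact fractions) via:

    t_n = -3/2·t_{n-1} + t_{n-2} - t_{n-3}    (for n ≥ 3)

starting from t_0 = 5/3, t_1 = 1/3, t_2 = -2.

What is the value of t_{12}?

t_3 = -3/2·-2 + 1·1/3 + -1·5/3 = 5/3
t_4 = -3/2·5/3 + 1·-2 + -1·1/3 = -29/6
t_5 = -3/2·-29/6 + 1·5/3 + -1·-2 = 131/12
t_6 = -3/2·131/12 + 1·-29/6 + -1·5/3 = -183/8
t_7 = -3/2·-183/8 + 1·131/12 + -1·-29/6 = 801/16
t_8 = -3/2·801/16 + 1·-183/8 + -1·131/12 = -10453/96
t_9 = -3/2·-10453/96 + 1·801/16 + -1·-183/8 = 15121/64
t_10 = -3/2·15121/64 + 1·-10453/96 + -1·801/16 = -197125/384
t_11 = -3/2·-197125/384 + 1·15121/64 + -1·-10453/96 = 856451/768
t_12 = -3/2·856451/768 + 1·-197125/384 + -1·15121/64 = -3720757/1536

-3720757/1536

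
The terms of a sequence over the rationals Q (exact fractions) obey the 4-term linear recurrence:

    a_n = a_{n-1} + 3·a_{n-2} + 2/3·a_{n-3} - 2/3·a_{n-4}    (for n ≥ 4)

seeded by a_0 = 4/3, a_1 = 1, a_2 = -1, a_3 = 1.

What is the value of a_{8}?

-709/27

a_4 = 1·1 + 3·-1 + 2/3·1 + -2/3·4/3 = -20/9
a_5 = 1·-20/9 + 3·1 + 2/3·-1 + -2/3·1 = -5/9
a_6 = 1·-5/9 + 3·-20/9 + 2/3·1 + -2/3·-1 = -53/9
a_7 = 1·-53/9 + 3·-5/9 + 2/3·-20/9 + -2/3·1 = -262/27
a_8 = 1·-262/27 + 3·-53/9 + 2/3·-5/9 + -2/3·-20/9 = -709/27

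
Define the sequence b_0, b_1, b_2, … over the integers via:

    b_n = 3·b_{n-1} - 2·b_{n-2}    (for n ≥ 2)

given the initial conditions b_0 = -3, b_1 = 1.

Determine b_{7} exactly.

b_2 = 3·1 + -2·-3 = 9
b_3 = 3·9 + -2·1 = 25
b_4 = 3·25 + -2·9 = 57
b_5 = 3·57 + -2·25 = 121
b_6 = 3·121 + -2·57 = 249
b_7 = 3·249 + -2·121 = 505

505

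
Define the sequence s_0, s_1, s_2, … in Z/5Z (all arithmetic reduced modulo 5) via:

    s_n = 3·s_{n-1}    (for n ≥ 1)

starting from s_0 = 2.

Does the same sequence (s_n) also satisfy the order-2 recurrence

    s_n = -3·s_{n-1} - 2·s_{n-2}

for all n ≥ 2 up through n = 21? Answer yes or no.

Terms s_0..s_21: 2, 1, 3, 4, 2, 1, 3, 4, 2, 1, 3, 4, 2, 1, 3, 4, 2, 1, 3, 4, 2, 1
n=2: candidate gives 3, actual s_2 = 3 ✓
n=3: candidate gives 4, actual s_3 = 4 ✓
n=4: candidate gives 2, actual s_4 = 2 ✓
n=5: candidate gives 1, actual s_5 = 1 ✓
n=6: candidate gives 3, actual s_6 = 3 ✓
n=7: candidate gives 4, actual s_7 = 4 ✓
n=8: candidate gives 2, actual s_8 = 2 ✓
n=9: candidate gives 1, actual s_9 = 1 ✓
n=10: candidate gives 3, actual s_10 = 3 ✓
n=11: candidate gives 4, actual s_11 = 4 ✓
n=12: candidate gives 2, actual s_12 = 2 ✓
n=13: candidate gives 1, actual s_13 = 1 ✓
n=14: candidate gives 3, actual s_14 = 3 ✓
n=15: candidate gives 4, actual s_15 = 4 ✓
n=16: candidate gives 2, actual s_16 = 2 ✓
n=17: candidate gives 1, actual s_17 = 1 ✓
n=18: candidate gives 3, actual s_18 = 3 ✓
n=19: candidate gives 4, actual s_19 = 4 ✓
n=20: candidate gives 2, actual s_20 = 2 ✓
n=21: candidate gives 1, actual s_21 = 1 ✓

yes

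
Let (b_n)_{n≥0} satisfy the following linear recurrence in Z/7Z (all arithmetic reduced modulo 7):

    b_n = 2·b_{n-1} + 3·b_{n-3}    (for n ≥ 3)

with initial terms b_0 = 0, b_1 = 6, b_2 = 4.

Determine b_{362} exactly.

0

b_3 = 2·4 + 0·6 + 3·0 = 1
b_4 = 2·1 + 0·4 + 3·6 = 6
b_5 = 2·6 + 0·1 + 3·4 = 3
b_6 = 2·3 + 0·6 + 3·1 = 2
b_7 = 2·2 + 0·3 + 3·6 = 1
b_8 = 2·1 + 0·2 + 3·3 = 4
Continuing the recurrence:
  b_9 = 0;  b_10 = 3;  b_11 = 4;  b_12 = 1;  b_13 = 4;  b_14 = 6
  b_15 = 1;  b_16 = 0;  b_17 = 4;  b_18 = 4;  b_19 = 1;  b_20 = 0
  b_21 = 5;  b_22 = 6;  b_23 = 5;  b_24 = 4;  b_25 = 5;  b_26 = 4
  b_27 = 6;  b_28 = 6;  b_29 = 3;  b_30 = 3;  b_31 = 3;  b_32 = 1
  b_33 = 4;  b_34 = 3;  b_35 = 2;  b_36 = 2;  b_37 = 6;  b_38 = 4
  b_39 = 0;  b_40 = 4;  b_41 = 6;  b_42 = 5;  b_43 = 1;  b_44 = 6
  b_45 = 6;  b_46 = 1;  b_47 = 6;  b_48 = 2;  b_49 = 0;  b_50 = 4
  b_51 = 0;  b_52 = 0;  b_53 = 5;  b_54 = 3;  b_55 = 6;  b_56 = 6
  b_57 = 0;  b_58 = 4;  b_59 = 5;  b_60 = 3;  b_61 = 4;  b_62 = 2
  b_63 = 6;  b_64 = 3;  b_65 = 5;  b_66 = 0;  b_67 = 2;  b_68 = 5
  b_69 = 3;  b_70 = 5;  b_71 = 4;  b_72 = 3;  b_73 = 0;  b_74 = 5
  b_75 = 5;  b_76 = 3;  b_77 = 0;  b_78 = 1;  b_79 = 4;  b_80 = 1
  b_81 = 5;  b_82 = 1;  b_83 = 5;  b_84 = 4;  b_85 = 4;  b_86 = 2
  b_87 = 2;  b_88 = 2;  b_89 = 3;  b_90 = 5;  b_91 = 2;  b_92 = 6
  b_93 = 6;  b_94 = 4;  b_95 = 5;  b_96 = 0;  b_97 = 5;  b_98 = 4
  b_99 = 1;  b_100 = 3;  b_101 = 4;  b_102 = 4;  b_103 = 3;  b_104 = 4
  b_105 = 6;  b_106 = 0;  b_107 = 5;  b_108 = 0;  b_109 = 0;  b_110 = 1
  b_111 = 2;  b_112 = 4;  b_113 = 4;  b_114 = 0;  b_115 = 5;  b_116 = 1
  b_117 = 2;  b_118 = 5;  b_119 = 6;  b_120 = 4;  b_121 = 2;  b_122 = 1
  b_123 = 0;  b_124 = 6;  b_125 = 1;  b_126 = 2;  b_127 = 1;  b_128 = 5
  b_129 = 2;  b_130 = 0;  b_131 = 1;  b_132 = 1;  b_133 = 2;  b_134 = 0
  b_135 = 3;  b_136 = 5;  b_137 = 3;  b_138 = 1;  b_139 = 3;  b_140 = 1
  b_141 = 5;  b_142 = 5;  b_143 = 6;  b_144 = 6;  b_145 = 6;  b_146 = 2
  b_147 = 1;  b_148 = 6;  b_149 = 4;  b_150 = 4;  b_151 = 5;  b_152 = 1
  b_153 = 0;  b_154 = 1;  b_155 = 5;  b_156 = 3;  b_157 = 2;  b_158 = 5
  b_159 = 5;  b_160 = 2;  b_161 = 5;  b_162 = 4;  b_163 = 0;  b_164 = 1
  b_165 = 0;  b_166 = 0;  b_167 = 3;  b_168 = 6;  b_169 = 5;  b_170 = 5
  b_171 = 0;  b_172 = 1;  b_173 = 3;  b_174 = 6;  b_175 = 1;  b_176 = 4
  b_177 = 5;  b_178 = 6;  b_179 = 3;  b_180 = 0;  b_181 = 4;  b_182 = 3
  b_183 = 6;  b_184 = 3;  b_185 = 1;  b_186 = 6;  b_187 = 0;  b_188 = 3
  b_189 = 3;  b_190 = 6;  b_191 = 0;  b_192 = 2;  b_193 = 1;  b_194 = 2
  b_195 = 3;  b_196 = 2;  b_197 = 3;  b_198 = 1;  b_199 = 1;  b_200 = 4
  b_201 = 4;  b_202 = 4;  b_203 = 6;  b_204 = 3;  b_205 = 4;  b_206 = 5
  b_207 = 5;  b_208 = 1;  b_209 = 3;  b_210 = 0;  b_211 = 3;  b_212 = 1
  b_213 = 2;  b_214 = 6;  b_215 = 1;  b_216 = 1;  b_217 = 6;  b_218 = 1
  b_219 = 5;  b_220 = 0;  b_221 = 3;  b_222 = 0;  b_223 = 0;  b_224 = 2
  b_225 = 4;  b_226 = 1;  b_227 = 1;  b_228 = 0;  b_229 = 3;  b_230 = 2
  b_231 = 4;  b_232 = 3;  b_233 = 5;  b_234 = 1;  b_235 = 4;  b_236 = 2
  b_237 = 0;  b_238 = 5;  b_239 = 2;  b_240 = 4;  b_241 = 2;  b_242 = 3
  b_243 = 4;  b_244 = 0;  b_245 = 2;  b_246 = 2;  b_247 = 4;  b_248 = 0
  b_249 = 6;  b_250 = 3;  b_251 = 6;  b_252 = 2;  b_253 = 6;  b_254 = 2
  b_255 = 3;  b_256 = 3;  b_257 = 5;  b_258 = 5;  b_259 = 5;  b_260 = 4
  b_261 = 2;  b_262 = 5;  b_263 = 1;  b_264 = 1;  b_265 = 3;  b_266 = 2
  b_267 = 0;  b_268 = 2;  b_269 = 3;  b_270 = 6;  b_271 = 4;  b_272 = 3
  b_273 = 3;  b_274 = 4;  b_275 = 3;  b_276 = 1;  b_277 = 0;  b_278 = 2
  b_279 = 0;  b_280 = 0;  b_281 = 6;  b_282 = 5;  b_283 = 3;  b_284 = 3
  b_285 = 0;  b_286 = 2;  b_287 = 6;  b_288 = 5;  b_289 = 2;  b_290 = 1
  b_291 = 3;  b_292 = 5;  b_293 = 6;  b_294 = 0;  b_295 = 1;  b_296 = 6
  b_297 = 5;  b_298 = 6;  b_299 = 2;  b_300 = 5;  b_301 = 0;  b_302 = 6
  b_303 = 6;  b_304 = 5;  b_305 = 0;  b_306 = 4;  b_307 = 2;  b_308 = 4
  b_309 = 6;  b_310 = 4;  b_311 = 6;  b_312 = 2;  b_313 = 2;  b_314 = 1
  b_315 = 1;  b_316 = 1;  b_317 = 5;  b_318 = 6;  b_319 = 1;  b_320 = 3
  b_321 = 3;  b_322 = 2;  b_323 = 6;  b_324 = 0;  b_325 = 6;  b_326 = 2
  b_327 = 4;  b_328 = 5;  b_329 = 2;  b_330 = 2;  b_331 = 5;  b_332 = 2
  b_333 = 3;  b_334 = 0;  b_335 = 6;  b_336 = 0;  b_337 = 0;  b_338 = 4
  b_339 = 1;  b_340 = 2;  b_341 = 2;  b_342 = 0;  b_343 = 6;  b_344 = 4
  b_345 = 1;  b_346 = 6;  b_347 = 3;  b_348 = 2;  b_349 = 1;  b_350 = 4
  b_351 = 0;  b_352 = 3;  b_353 = 4;  b_354 = 1;  b_355 = 4;  b_356 = 6
  b_357 = 1;  b_358 = 0;  b_359 = 4;  b_360 = 4
b_361 = 2·4 + 0·4 + 3·0 = 1
b_362 = 2·1 + 0·4 + 3·4 = 0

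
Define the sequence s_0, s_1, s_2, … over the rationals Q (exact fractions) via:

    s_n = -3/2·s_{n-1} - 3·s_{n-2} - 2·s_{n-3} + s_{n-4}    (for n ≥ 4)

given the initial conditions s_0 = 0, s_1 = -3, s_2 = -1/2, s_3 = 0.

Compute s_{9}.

-6025/64

s_4 = -3/2·0 + -3·-1/2 + -2·-3 + 1·0 = 15/2
s_5 = -3/2·15/2 + -3·0 + -2·-1/2 + 1·-3 = -53/4
s_6 = -3/2·-53/4 + -3·15/2 + -2·0 + 1·-1/2 = -25/8
s_7 = -3/2·-25/8 + -3·-53/4 + -2·15/2 + 1·0 = 471/16
s_8 = -3/2·471/16 + -3·-25/8 + -2·-53/4 + 1·15/2 = -25/32
s_9 = -3/2·-25/32 + -3·471/16 + -2·-25/8 + 1·-53/4 = -6025/64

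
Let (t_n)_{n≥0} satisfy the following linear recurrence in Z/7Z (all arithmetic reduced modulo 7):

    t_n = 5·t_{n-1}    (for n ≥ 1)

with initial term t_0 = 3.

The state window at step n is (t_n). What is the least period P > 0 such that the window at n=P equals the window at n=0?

n=0: window = (3)
n=1: window = (1)
n=2: window = (5)
n=3: window = (4)
n=4: window = (6)
n=5: window = (2)
n=6: window = (3)
window at n=6 equals window at n=0 → period = 6

6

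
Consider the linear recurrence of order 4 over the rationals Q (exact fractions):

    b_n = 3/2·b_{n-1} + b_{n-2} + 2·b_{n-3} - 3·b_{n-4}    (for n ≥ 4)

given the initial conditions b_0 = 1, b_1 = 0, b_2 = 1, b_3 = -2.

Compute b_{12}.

-492301/256

b_4 = 3/2·-2 + 1·1 + 2·0 + -3·1 = -5
b_5 = 3/2·-5 + 1·-2 + 2·1 + -3·0 = -15/2
b_6 = 3/2·-15/2 + 1·-5 + 2·-2 + -3·1 = -93/4
b_7 = 3/2·-93/4 + 1·-15/2 + 2·-5 + -3·-2 = -371/8
b_8 = 3/2·-371/8 + 1·-93/4 + 2·-15/2 + -3·-5 = -1485/16
b_9 = 3/2·-1485/16 + 1·-371/8 + 2·-93/4 + -3·-15/2 = -6707/32
b_10 = 3/2·-6707/32 + 1·-1485/16 + 2·-371/8 + -3·-93/4 = -27533/64
b_11 = 3/2·-27533/64 + 1·-6707/32 + 2·-1485/16 + -3·-371/8 = -115379/128
b_12 = 3/2·-115379/128 + 1·-27533/64 + 2·-6707/32 + -3·-1485/16 = -492301/256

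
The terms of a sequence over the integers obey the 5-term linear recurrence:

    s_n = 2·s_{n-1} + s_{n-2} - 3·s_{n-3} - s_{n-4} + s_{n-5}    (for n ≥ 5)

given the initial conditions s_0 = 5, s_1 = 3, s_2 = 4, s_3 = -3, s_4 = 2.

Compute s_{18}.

s_5 = 2·2 + 1·-3 + -3·4 + -1·3 + 1·5 = -9
s_6 = 2·-9 + 1·2 + -3·-3 + -1·4 + 1·3 = -8
s_7 = 2·-8 + 1·-9 + -3·2 + -1·-3 + 1·4 = -24
s_8 = 2·-24 + 1·-8 + -3·-9 + -1·2 + 1·-3 = -34
s_9 = 2·-34 + 1·-24 + -3·-8 + -1·-9 + 1·2 = -57
s_10 = 2·-57 + 1·-34 + -3·-24 + -1·-8 + 1·-9 = -77
s_11 = 2·-77 + 1·-57 + -3·-34 + -1·-24 + 1·-8 = -93
s_12 = 2·-93 + 1·-77 + -3·-57 + -1·-34 + 1·-24 = -82
s_13 = 2·-82 + 1·-93 + -3·-77 + -1·-57 + 1·-34 = -3
s_14 = 2·-3 + 1·-82 + -3·-93 + -1·-77 + 1·-57 = 211
s_15 = 2·211 + 1·-3 + -3·-82 + -1·-93 + 1·-77 = 681
s_16 = 2·681 + 1·211 + -3·-3 + -1·-82 + 1·-93 = 1571
s_17 = 2·1571 + 1·681 + -3·211 + -1·-3 + 1·-82 = 3111
s_18 = 2·3111 + 1·1571 + -3·681 + -1·211 + 1·-3 = 5536

5536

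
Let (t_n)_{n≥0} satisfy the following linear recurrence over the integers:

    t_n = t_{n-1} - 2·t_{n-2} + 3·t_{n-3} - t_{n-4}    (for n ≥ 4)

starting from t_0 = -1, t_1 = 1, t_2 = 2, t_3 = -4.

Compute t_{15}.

-220

t_4 = 1·-4 + -2·2 + 3·1 + -1·-1 = -4
t_5 = 1·-4 + -2·-4 + 3·2 + -1·1 = 9
t_6 = 1·9 + -2·-4 + 3·-4 + -1·2 = 3
t_7 = 1·3 + -2·9 + 3·-4 + -1·-4 = -23
t_8 = 1·-23 + -2·3 + 3·9 + -1·-4 = 2
t_9 = 1·2 + -2·-23 + 3·3 + -1·9 = 48
t_10 = 1·48 + -2·2 + 3·-23 + -1·3 = -28
t_11 = 1·-28 + -2·48 + 3·2 + -1·-23 = -95
t_12 = 1·-95 + -2·-28 + 3·48 + -1·2 = 103
t_13 = 1·103 + -2·-95 + 3·-28 + -1·48 = 161
t_14 = 1·161 + -2·103 + 3·-95 + -1·-28 = -302
t_15 = 1·-302 + -2·161 + 3·103 + -1·-95 = -220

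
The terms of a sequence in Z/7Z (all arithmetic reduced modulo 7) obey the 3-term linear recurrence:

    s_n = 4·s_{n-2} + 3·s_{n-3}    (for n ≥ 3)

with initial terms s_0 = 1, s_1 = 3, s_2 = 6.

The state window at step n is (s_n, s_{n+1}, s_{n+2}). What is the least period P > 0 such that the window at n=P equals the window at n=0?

24

n=0: window = (1, 3, 6)
n=1: window = (3, 6, 1)
n=2: window = (6, 1, 5)
n=3: window = (1, 5, 1)
n=4: window = (5, 1, 2)
n=5: window = (1, 2, 5)
n=6: window = (2, 5, 4)
n=7: window = (5, 4, 5)
n=8: window = (4, 5, 3)
n=9: window = (5, 3, 4)
n=10: window = (3, 4, 6)
n=11: window = (4, 6, 4)
n=12: window = (6, 4, 1)
n=13: window = (4, 1, 6)
n=14: window = (1, 6, 2)
n=15: window = (6, 2, 6)
n=16: window = (2, 6, 5)
n=17: window = (6, 5, 2)
n=18: window = (5, 2, 3)
n=19: window = (2, 3, 2)
n=20: window = (3, 2, 4)
n=21: window = (2, 4, 3)
n=22: window = (4, 3, 1)
n=23: window = (3, 1, 3)
n=24: window = (1, 3, 6)
window at n=24 equals window at n=0 → period = 24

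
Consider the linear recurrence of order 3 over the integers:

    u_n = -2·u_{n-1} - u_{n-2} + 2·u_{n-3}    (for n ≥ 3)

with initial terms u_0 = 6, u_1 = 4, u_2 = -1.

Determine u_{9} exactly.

-158

u_3 = -2·-1 + -1·4 + 2·6 = 10
u_4 = -2·10 + -1·-1 + 2·4 = -11
u_5 = -2·-11 + -1·10 + 2·-1 = 10
u_6 = -2·10 + -1·-11 + 2·10 = 11
u_7 = -2·11 + -1·10 + 2·-11 = -54
u_8 = -2·-54 + -1·11 + 2·10 = 117
u_9 = -2·117 + -1·-54 + 2·11 = -158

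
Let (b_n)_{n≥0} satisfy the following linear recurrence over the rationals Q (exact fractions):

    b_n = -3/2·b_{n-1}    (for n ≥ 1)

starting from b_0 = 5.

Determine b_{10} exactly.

b_1 = -3/2·5 = -15/2
b_2 = -3/2·-15/2 = 45/4
b_3 = -3/2·45/4 = -135/8
b_4 = -3/2·-135/8 = 405/16
b_5 = -3/2·405/16 = -1215/32
b_6 = -3/2·-1215/32 = 3645/64
b_7 = -3/2·3645/64 = -10935/128
b_8 = -3/2·-10935/128 = 32805/256
b_9 = -3/2·32805/256 = -98415/512
b_10 = -3/2·-98415/512 = 295245/1024

295245/1024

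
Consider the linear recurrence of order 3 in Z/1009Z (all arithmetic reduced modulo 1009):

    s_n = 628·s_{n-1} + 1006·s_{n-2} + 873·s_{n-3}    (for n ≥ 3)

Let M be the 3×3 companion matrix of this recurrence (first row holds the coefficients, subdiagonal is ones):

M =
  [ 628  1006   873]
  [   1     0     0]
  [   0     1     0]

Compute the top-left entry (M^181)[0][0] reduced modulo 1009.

780

(M^181)[0][0] is the top entry after applying M 181 times to the unit state (1, 0, 0). Equivalently it is h_{183} for the auxiliary sequence (h_n) obeying the same recurrence with h_2 = 1 and h_i = 0 for 0 ≤ i < 2:
h_3 = 628·1 + 1006·0 + 873·0 = 628
h_4 = 628·628 + 1006·1 + 873·0 = 871
h_5 = 628·871 + 1006·628 + 873·1 = 108
h_6 = 628·108 + 1006·871 + 873·628 = 992
h_7 = 628·992 + 1006·108 + 873·871 = 705
h_8 = 628·705 + 1006·992 + 873·108 = 287
Continuing the recurrence:
  h_9 = 831;  h_10 = 338;  h_11 = 218;  h_12 = 676;  h_13 = 540;  h_14 = 708
  h_15 = 945;  h_16 = 279;  h_17 = 414;  h_18 = 474;  h_19 = 182;  h_20 = 66
  h_21 = 654;  h_22 = 324;  h_23 = 824;  h_24 = 749;  h_25 = 56;  h_26 = 568
  h_27 = 404;  h_28 = 214;  h_29 = 437;  h_30 = 906;  h_31 = 756;  h_32 = 946
  h_33 = 428;  h_34 = 681;  h_35 = 73;  h_36 = 728;  h_37 = 100;  h_38 = 238
  h_39 = 715;  h_40 = 836;  h_41 = 121;  h_42 = 456;  h_43 = 779;  h_44 = 185
  h_45 = 368;  h_46 = 498;  h_47 = 933;  h_48 = 621;  h_49 = 617;  h_50 = 421
  h_51 = 497;  h_52 = 925;  h_53 = 500;  h_54 = 464;  h_55 = 634;  h_56 = 835
  h_57 = 279;  h_58 = 718;  h_59 = 510;  h_60 = 689;  h_61 = 544;  h_62 = 802
  h_63 = 684;  h_64 = 12;  h_65 = 339;  h_66 = 770;  h_67 = 627;  h_68 = 264
  h_69 = 669;  h_70 = 89;  h_71 = 828;  h_72 = 917;  h_73 = 284;  h_74 = 435
  h_75 = 302;  h_76 = 395;  h_77 = 320;  h_78 = 290;  h_79 = 306;  h_80 = 464
  h_81 = 802;  h_82 = 544;  h_83 = 665;  h_84 = 180;  h_85 = 737;  h_86 = 544
  h_87 = 133;  h_88 = 831;  h_89 = 498;  h_90 = 562;  h_91 = 302;  h_92 = 171
  h_93 = 789;  h_94 = 866;  h_95 = 608;  h_96 = 501;  h_97 = 291;  h_98 = 684
  h_99 = 330;  h_100 = 136;  h_101 = 475;  h_102 = 762;  h_103 = 529;  h_104 = 968
  h_105 = 203;  h_106 = 168;  h_107 = 490;  h_108 = 115;  h_109 = 479;  h_110 = 748
  h_111 = 635;  h_112 = 440;  h_113 = 148;  h_114 = 219;  h_115 = 564;  h_116 = 437
  h_117 = 800;  h_118 = 605;  h_119 = 273;  h_120 = 289;  h_121 = 520;  h_122 = 1000
  h_123 = 907;  h_124 = 457;  h_125 = 961;  h_126 = 519;  h_127 = 575;  h_128 = 813
  h_129 = 349;  h_130 = 300;  h_131 = 101;  h_132 = 938;  h_133 = 74;  h_134 = 661
  h_135 = 762;  h_136 = 331;  h_137 = 660;  h_138 = 92;  h_139 = 690;  h_140 = 224
  h_141 = 974;  h_142 = 552;  h_143 = 480;  h_144 = 835;  h_145 = 881;  h_146 = 154
  h_147 = 689;  h_148 = 633;  h_149 = 174;  h_150 = 552;  h_151 = 733;  h_152 = 125
  h_153 = 220;  h_154 = 764;  h_155 = 10;  h_156 = 302;  h_157 = 966;  h_158 = 1000
  h_159 = 828;  h_160 = 170;  h_161 = 564;  h_162 = 932;  h_163 = 489;  h_164 = 567
  h_165 = 832;  h_166 = 241;  h_167 = 101;  h_168 = 3;  h_169 = 84;  h_170 = 665
  h_171 = 243;  h_172 = 952;  h_173 = 169;  h_174 = 607;  h_175 = 985;  h_176 = 483
  h_177 = 882;  h_178 = 761;  h_179 = 929;  h_180 = 64;  h_181 = 503
h_182 = 628·503 + 1006·64 + 873·929 = 665
h_183 = 628·665 + 1006·503 + 873·64 = 780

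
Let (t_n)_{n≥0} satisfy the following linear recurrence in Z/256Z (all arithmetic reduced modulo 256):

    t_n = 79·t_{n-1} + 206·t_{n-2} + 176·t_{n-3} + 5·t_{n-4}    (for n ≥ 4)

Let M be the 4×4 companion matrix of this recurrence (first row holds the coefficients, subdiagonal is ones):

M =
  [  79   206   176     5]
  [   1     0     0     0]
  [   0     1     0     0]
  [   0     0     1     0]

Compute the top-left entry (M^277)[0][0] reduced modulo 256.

(M^277)[0][0] is the top entry after applying M 277 times to the unit state (1, 0, 0, 0). Equivalently it is h_{280} for the auxiliary sequence (h_n) obeying the same recurrence with h_3 = 1 and h_i = 0 for 0 ≤ i < 3:
h_4 = 79·1 + 206·0 + 176·0 + 5·0 = 79
h_5 = 79·79 + 206·1 + 176·0 + 5·0 = 47
h_6 = 79·47 + 206·79 + 176·1 + 5·0 = 195
h_7 = 79·195 + 206·47 + 176·79 + 5·1 = 84
h_8 = 79·84 + 206·195 + 176·47 + 5·79 = 177
h_9 = 79·177 + 206·84 + 176·195 + 5·47 = 50
Continuing the recurrence:
  h_10 = 107;  h_11 = 149;  h_12 = 234;  h_13 = 166;  h_14 = 13;  h_15 = 96
  h_16 = 200;  h_17 = 38;  h_18 = 235;  h_19 = 121;  h_20 = 121;  h_21 = 3
  h_22 = 18;  h_23 = 133;  h_24 = 244;  h_25 = 193;  h_26 = 177;  h_27 = 70
  h_28 = 124;  h_29 = 13;  h_30 = 96;  h_31 = 180;  h_32 = 40;  h_33 = 113
  h_34 = 175;  h_35 = 243;  h_36 = 71;  h_37 = 248;  h_38 = 37;  h_39 = 138
  h_40 = 63;  h_41 = 197;  h_42 = 22;  h_43 = 82;  h_44 = 173;  h_45 = 88
  h_46 = 44;  h_47 = 238;  h_48 = 187;  h_49 = 49;  h_50 = 21;  h_51 = 31
  h_52 = 206;  h_53 = 233;  h_54 = 100;  h_55 = 149;  h_56 = 169;  h_57 = 90
  h_58 = 40;  h_59 = 221;  h_60 = 144;  h_61 = 136;  h_62 = 144;  h_63 = 49
  h_64 = 79;  h_65 = 119;  h_66 = 203;  h_67 = 172;  h_68 = 201;  h_69 = 82
  h_70 = 67;  h_71 = 53;  h_72 = 146;  h_73 = 94;  h_74 = 61;  h_75 = 224
  h_76 = 176;  h_77 = 86;  h_78 = 91;  h_79 = 169;  h_80 = 241;  h_81 = 155
  h_82 = 186;  h_83 = 29;  h_84 = 228;  h_85 = 153;  h_86 = 65;  h_87 = 126
  h_88 = 212;  h_89 = 125;  h_90 = 16;  h_91 = 188;  h_92 = 248;  h_93 = 65
  h_94 = 47;  h_95 = 251;  h_96 = 207;  h_97 = 112;  h_98 = 157;  h_99 = 202
  h_100 = 183;  h_101 = 37;  h_102 = 158;  h_103 = 74;  h_104 = 253;  h_105 = 248
  h_106 = 20;  h_107 = 30;  h_108 = 203;  h_109 = 97;  h_110 = 77;  h_111 = 247
  h_112 = 214;  h_113 = 161;  h_114 = 52;  h_115 = 141;  h_116 = 57;  h_117 = 242
  h_118 = 128;  h_119 = 45;  h_120 = 96;  h_121 = 144;  h_122 = 32;  h_123 = 161
  h_124 = 79;  h_125 = 191;  h_126 = 211;  h_127 = 68;  h_128 = 161;  h_129 = 50
  h_130 = 219;  h_131 = 213;  h_132 = 122;  h_133 = 150;  h_134 = 45;  h_135 = 160
  h_136 = 24;  h_137 = 6;  h_138 = 11;  h_139 = 217;  h_140 = 105;  h_141 = 179
  h_142 = 34;  h_143 = 245;  h_144 = 20;  h_145 = 49;  h_146 = 81;  h_147 = 246
  h_148 = 44;  h_149 = 45;  h_150 = 0;  h_151 = 68;  h_152 = 200;  h_153 = 81
  h_154 = 175;  h_155 = 3;  h_156 = 87;  h_157 = 40;  h_158 = 213;  h_159 = 202
  h_160 = 239;  h_161 = 133;  h_162 = 102;  h_163 = 194;  h_164 = 13;  h_165 = 216
  h_166 = 124;  h_167 = 206;  h_168 = 27;  h_169 = 145;  h_170 = 133;  h_171 = 79
  h_172 = 158;  h_173 = 153;  h_174 = 68;  h_175 = 69;  h_176 = 73;  h_177 = 202
  h_178 = 216;  h_179 = 189;  h_180 = 112;  h_181 = 24;  h_182 = 176;  h_183 = 81
  h_184 = 79;  h_185 = 7;  h_186 = 219;  h_187 = 28;  h_188 = 57;  h_189 = 210
  h_190 = 51;  h_191 = 117;  h_192 = 162;  h_193 = 78;  h_194 = 221;  h_195 = 160
  h_196 = 0;  h_197 = 54;  h_198 = 251;  h_199 = 9;  h_200 = 225;  h_201 = 75
  h_202 = 74;  h_203 = 13;  h_204 = 132;  h_205 = 137;  h_206 = 225;  h_207 = 174
  h_208 = 132;  h_209 = 29;  h_210 = 48;  h_211 = 76;  h_212 = 152;  h_213 = 161
  h_214 = 47;  h_215 = 11;  h_216 = 223;  h_217 = 32;  h_218 = 205;  h_219 = 138
  h_220 = 231;  h_221 = 229;  h_222 = 110;  h_223 = 186;  h_224 = 221;  h_225 = 248
  h_226 = 100;  h_227 = 254;  h_228 = 171;  h_229 = 193;  h_230 = 189;  h_231 = 39
  h_232 = 38;  h_233 = 209;  h_234 = 148;  h_235 = 189;  h_236 = 217;  h_237 = 226
  h_238 = 48;  h_239 = 141;  h_240 = 192;  h_241 = 32;  h_242 = 64;  h_243 = 65
  h_244 = 79;  h_245 = 79;  h_246 = 227;  h_247 = 52;  h_248 = 145;  h_249 = 50
  h_250 = 75;  h_251 = 21;  h_252 = 10;  h_253 = 134;  h_254 = 77;  h_255 = 224
  h_256 = 104;  h_257 = 230;  h_258 = 43;  h_259 = 57;  h_260 = 89;  h_261 = 99
  h_262 = 50;  h_263 = 101;  h_264 = 52;  h_265 = 161;  h_266 = 241;  h_267 = 166
  h_268 = 220;  h_269 = 77;  h_270 = 160;  h_271 = 212;  h_272 = 104;  h_273 = 49
  h_274 = 175;  h_275 = 19;  h_276 = 103;  h_277 = 88;  h_278 = 133
h_279 = 79·133 + 206·88 + 176·103 + 5·19 = 10
h_280 = 79·10 + 206·133 + 176·88 + 5·103 = 159

159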